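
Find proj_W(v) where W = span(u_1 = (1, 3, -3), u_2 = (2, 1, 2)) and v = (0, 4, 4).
proj_W(v) = (234/85, 132/85, 42/17)

Set up U = [u_1 | ... | u_2] ∈ R^(3×2). The projector onto W = col(U) is P = U (U^T U)^(-1) U^T.
Compute U^T U =
  [19, -1]
  [-1, 9],
and U^T v = (0, 12).
Solve U^T U · c = U^T v for the coefficients: c = (6/85, 114/85). The projection is proj_W(v) = U c.
Check: (v - proj_W(v)) · u_1 = 0  (should be 0).
Check: (v - proj_W(v)) · u_2 = 0  (should be 0).
Result: proj_W(v) = (234/85, 132/85, 42/17).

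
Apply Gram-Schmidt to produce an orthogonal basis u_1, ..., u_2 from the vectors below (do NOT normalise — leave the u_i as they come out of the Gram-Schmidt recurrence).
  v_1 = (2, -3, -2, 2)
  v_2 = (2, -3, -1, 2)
Orthogonal basis:
  u_1 = (2, -3, -2, 2)
  u_2 = (4/21, -2/7, 17/21, 4/21)

Apply the Gram-Schmidt recurrence
  u_1 = v_1
  u_i = v_i − Σ_{j<i} ((v_i · u_j) / (u_j · u_j)) · u_j.

Step by step this gives:
  u_1 = (2, -3, -2, 2)
  u_2 = (4/21, -2/7, 17/21, 4/21)

Orthogonality check:
  u_2 · u_1 = 0 (should be 0)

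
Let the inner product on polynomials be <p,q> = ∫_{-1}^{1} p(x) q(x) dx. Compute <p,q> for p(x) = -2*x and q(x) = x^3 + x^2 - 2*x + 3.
<p,q> = 28/15

Expand the product: p(x)·q(x) = -2*x^4 - 2*x^3 + 4*x^2 - 6*x.
∫_{-1}^{1} of each monomial x^k gives [2/(k+1) if k even, 0 if k odd]. Integrating term-by-term (or equivalently evaluating the antiderivative F(x) = -2*x^5/5 - x^4/2 + 4*x^3/3 - 3*x^2 at the endpoints):
  F(1) − F(−1) = -77/30 − (-133/30) = 28/15.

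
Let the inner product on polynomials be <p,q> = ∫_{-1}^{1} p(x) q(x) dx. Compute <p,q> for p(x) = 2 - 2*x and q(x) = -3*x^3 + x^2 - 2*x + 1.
<p,q> = 52/5

Expand the product: p(x)·q(x) = 6*x^4 - 8*x^3 + 6*x^2 - 6*x + 2.
∫_{-1}^{1} of each monomial x^k gives [2/(k+1) if k even, 0 if k odd]. Integrating term-by-term (or equivalently evaluating the antiderivative F(x) = 6*x^5/5 - 2*x^4 + 2*x^3 - 3*x^2 + 2*x at the endpoints):
  F(1) − F(−1) = 1/5 − (-51/5) = 52/5.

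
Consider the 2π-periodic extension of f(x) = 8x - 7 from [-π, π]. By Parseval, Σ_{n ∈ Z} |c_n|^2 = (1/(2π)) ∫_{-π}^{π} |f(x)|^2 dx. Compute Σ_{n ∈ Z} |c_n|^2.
Σ |c_n|^2 = 64π^2/3 + 49

Expand and integrate term by term over [-π, π]:
  ∫ (8x)^2 dx = 64·(2π^3/3); ∫ 2·8·(-7)·x dx = 0 (odd integrand); ∫ (-7)^2 dx = 49·2π.
So (1/(2π)) ∫_{-π}^{π} (8x - 7)^2 dx = 64π^2/3 + 49 = 64π^2/3 + 49.
Parseval ⇒ Σ |c_n|^2 = 64π^2/3 + 49.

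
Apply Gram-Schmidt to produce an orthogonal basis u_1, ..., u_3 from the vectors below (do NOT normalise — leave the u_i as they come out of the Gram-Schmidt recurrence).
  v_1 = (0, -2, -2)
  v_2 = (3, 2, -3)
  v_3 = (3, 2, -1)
Orthogonal basis:
  u_1 = (0, -2, -2)
  u_2 = (3, 5/2, -5/2)
  u_3 = (30/43, -18/43, 18/43)

Apply the Gram-Schmidt recurrence
  u_1 = v_1
  u_i = v_i − Σ_{j<i} ((v_i · u_j) / (u_j · u_j)) · u_j.

Step by step this gives:
  u_1 = (0, -2, -2)
  u_2 = (3, 5/2, -5/2)
  u_3 = (30/43, -18/43, 18/43)

Orthogonality check:
  u_2 · u_1 = 0 (should be 0)
  u_3 · u_1 = 0 (should be 0)
  u_3 · u_2 = 0 (should be 0)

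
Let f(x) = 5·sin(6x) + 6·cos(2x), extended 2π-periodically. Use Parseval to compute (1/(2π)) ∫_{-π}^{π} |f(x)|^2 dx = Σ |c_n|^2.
Σ |c_n|^2 = 61/2

Expand |f|^2 and use orthogonality of {sin(nx), cos(mx)} on [-π, π]:
  ∫_{-π}^{π} sin(nx)^2 dx = π, ∫ cos(mx)^2 dx = π, and cross terms integrate to 0.
So ∫_{-π}^{π} f(x)^2 dx = 5^2 · π + 6^2 · π = (25 + 36)π.
Divide by 2π: (25 + 36)/2 = 61/2.
By Parseval, this equals Σ |c_n|^2.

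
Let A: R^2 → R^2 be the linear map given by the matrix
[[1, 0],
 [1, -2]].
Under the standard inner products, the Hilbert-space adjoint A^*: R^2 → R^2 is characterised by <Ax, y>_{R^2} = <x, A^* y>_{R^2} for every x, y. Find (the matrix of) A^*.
A^* = A^T =
[[1, 1],
 [0, -2]]

For real matrices with standard dot products, the defining identity <Ax, y> = <x, A^* y> gives (Ax)^T y = x^T (A^*) y, i.e. x^T A^T y = x^T (A^*) y. Since this holds for all x, y, we must have A^* = A^T. Therefore
A^* =
[[1, 1],
 [0, -2]].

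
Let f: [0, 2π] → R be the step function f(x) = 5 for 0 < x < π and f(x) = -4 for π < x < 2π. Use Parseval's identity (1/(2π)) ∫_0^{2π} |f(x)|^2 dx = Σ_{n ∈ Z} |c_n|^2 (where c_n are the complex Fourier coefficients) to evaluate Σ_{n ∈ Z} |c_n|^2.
Σ |c_n|^2 = 41/2

Parseval equates the L^2 energy of f (normalised by 1/(2π)) with the ℓ^2 sum of its Fourier coefficients: (1/(2π)) ∫_0^{2π} |f|^2 = Σ |c_n|^2.
Compute the left side: (1/(2π)) [∫_0^π 5^2 dx + ∫_π^{2π} (-4)^2 dx] = (1/(2π)) · (25π + 16π) = (25 + 16)/2 = 41/2.
So Σ_{n ∈ Z} |c_n|^2 = 41/2.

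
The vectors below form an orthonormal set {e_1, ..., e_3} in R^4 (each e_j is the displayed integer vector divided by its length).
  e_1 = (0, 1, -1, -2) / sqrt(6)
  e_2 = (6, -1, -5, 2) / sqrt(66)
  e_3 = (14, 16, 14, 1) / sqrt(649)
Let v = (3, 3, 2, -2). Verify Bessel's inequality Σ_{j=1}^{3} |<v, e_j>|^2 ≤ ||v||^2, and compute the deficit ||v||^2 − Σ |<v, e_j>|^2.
Σ |<v, e_j>|^2 = 1470/59; ||v||^2 = 26; deficit = 64/59

Write each e_j = u_j / sqrt(<u_j, u_j>) where u_j is the displayed integer vector. Then <v, e_j> = <v, u_j> / sqrt(<u_j, u_j>), so |<v, e_j>|^2 = <v, u_j>^2 / <u_j, u_j>.
Coefficients: <v, e_1> = 5/sqrt(6), <v, e_2> = 1/sqrt(66), <v, e_3> = 116/sqrt(649).
Square and sum: Σ |<v, e_j>|^2 = 1470/59.
Compute ||v||^2 = v·v = 26.
Deficit = 26 − 1470/59 = 64/59 ≥ 0, confirming Bessel's inequality. (The deficit equals ||v − Σ <v,e_j> e_j||^2, the squared distance from v to span{e_j}.)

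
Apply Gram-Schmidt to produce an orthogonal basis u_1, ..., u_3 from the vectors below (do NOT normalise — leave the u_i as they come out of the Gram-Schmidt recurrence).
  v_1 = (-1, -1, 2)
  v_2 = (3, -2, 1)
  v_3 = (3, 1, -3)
Orthogonal basis:
  u_1 = (-1, -1, 2)
  u_2 = (19/6, -11/6, 2/3)
  u_3 = (3/83, 7/83, 5/83)

Apply the Gram-Schmidt recurrence
  u_1 = v_1
  u_i = v_i − Σ_{j<i} ((v_i · u_j) / (u_j · u_j)) · u_j.

Step by step this gives:
  u_1 = (-1, -1, 2)
  u_2 = (19/6, -11/6, 2/3)
  u_3 = (3/83, 7/83, 5/83)

Orthogonality check:
  u_2 · u_1 = 0 (should be 0)
  u_3 · u_1 = 0 (should be 0)
  u_3 · u_2 = 0 (should be 0)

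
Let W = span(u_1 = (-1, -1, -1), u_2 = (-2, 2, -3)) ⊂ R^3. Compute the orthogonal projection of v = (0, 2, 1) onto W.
proj_W(v) = (5/7, 13/7, 3/7)

Set up U = [u_1 | ... | u_2] ∈ R^(3×2). The projector onto W = col(U) is P = U (U^T U)^(-1) U^T.
Compute U^T U =
  [3, 3]
  [3, 17],
and U^T v = (-3, 1).
Solve U^T U · c = U^T v for the coefficients: c = (-9/7, 2/7). The projection is proj_W(v) = U c.
Check: (v - proj_W(v)) · u_1 = 0  (should be 0).
Check: (v - proj_W(v)) · u_2 = 0  (should be 0).
Result: proj_W(v) = (5/7, 13/7, 3/7).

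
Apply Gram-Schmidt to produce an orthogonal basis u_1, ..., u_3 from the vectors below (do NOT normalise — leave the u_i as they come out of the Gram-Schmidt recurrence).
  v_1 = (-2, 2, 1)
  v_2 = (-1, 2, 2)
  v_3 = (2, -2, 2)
Orthogonal basis:
  u_1 = (-2, 2, 1)
  u_2 = (7/9, 2/9, 10/9)
  u_3 = (-12/17, -18/17, 12/17)

Apply the Gram-Schmidt recurrence
  u_1 = v_1
  u_i = v_i − Σ_{j<i} ((v_i · u_j) / (u_j · u_j)) · u_j.

Step by step this gives:
  u_1 = (-2, 2, 1)
  u_2 = (7/9, 2/9, 10/9)
  u_3 = (-12/17, -18/17, 12/17)

Orthogonality check:
  u_2 · u_1 = 0 (should be 0)
  u_3 · u_1 = 0 (should be 0)
  u_3 · u_2 = 0 (should be 0)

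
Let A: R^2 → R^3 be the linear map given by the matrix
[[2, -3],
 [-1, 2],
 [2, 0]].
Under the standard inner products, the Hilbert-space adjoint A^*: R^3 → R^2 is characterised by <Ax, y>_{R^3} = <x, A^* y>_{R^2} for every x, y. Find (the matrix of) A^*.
A^* = A^T =
[[2, -1, 2],
 [-3, 2, 0]]

For real matrices with standard dot products, the defining identity <Ax, y> = <x, A^* y> gives (Ax)^T y = x^T (A^*) y, i.e. x^T A^T y = x^T (A^*) y. Since this holds for all x, y, we must have A^* = A^T. Therefore
A^* =
[[2, -1, 2],
 [-3, 2, 0]].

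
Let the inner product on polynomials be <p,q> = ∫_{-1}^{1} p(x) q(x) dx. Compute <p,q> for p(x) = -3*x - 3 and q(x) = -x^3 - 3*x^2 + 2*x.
<p,q> = 16/5

Expand the product: p(x)·q(x) = 3*x^4 + 12*x^3 + 3*x^2 - 6*x.
∫_{-1}^{1} of each monomial x^k gives [2/(k+1) if k even, 0 if k odd]. Integrating term-by-term (or equivalently evaluating the antiderivative F(x) = 3*x^5/5 + 3*x^4 + x^3 - 3*x^2 at the endpoints):
  F(1) − F(−1) = 8/5 − (-8/5) = 16/5.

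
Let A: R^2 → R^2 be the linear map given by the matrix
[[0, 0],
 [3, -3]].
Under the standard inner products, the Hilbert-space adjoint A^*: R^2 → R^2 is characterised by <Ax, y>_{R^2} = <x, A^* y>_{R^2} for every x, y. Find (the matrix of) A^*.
A^* = A^T =
[[0, 3],
 [0, -3]]

For real matrices with standard dot products, the defining identity <Ax, y> = <x, A^* y> gives (Ax)^T y = x^T (A^*) y, i.e. x^T A^T y = x^T (A^*) y. Since this holds for all x, y, we must have A^* = A^T. Therefore
A^* =
[[0, 3],
 [0, -3]].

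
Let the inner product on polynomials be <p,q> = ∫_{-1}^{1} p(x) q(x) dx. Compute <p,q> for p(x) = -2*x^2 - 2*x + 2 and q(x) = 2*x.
<p,q> = -8/3

Expand the product: p(x)·q(x) = -4*x^3 - 4*x^2 + 4*x.
∫_{-1}^{1} of each monomial x^k gives [2/(k+1) if k even, 0 if k odd]. Integrating term-by-term (or equivalently evaluating the antiderivative F(x) = -x^4 - 4*x^3/3 + 2*x^2 at the endpoints):
  F(1) − F(−1) = -1/3 − (7/3) = -8/3.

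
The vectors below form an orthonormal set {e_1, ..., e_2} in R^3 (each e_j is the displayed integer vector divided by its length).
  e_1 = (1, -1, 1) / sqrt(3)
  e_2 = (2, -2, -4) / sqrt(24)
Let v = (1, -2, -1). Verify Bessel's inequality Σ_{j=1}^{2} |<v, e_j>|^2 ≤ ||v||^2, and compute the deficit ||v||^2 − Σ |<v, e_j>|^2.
Σ |<v, e_j>|^2 = 11/2; ||v||^2 = 6; deficit = 1/2

Write each e_j = u_j / sqrt(<u_j, u_j>) where u_j is the displayed integer vector. Then <v, e_j> = <v, u_j> / sqrt(<u_j, u_j>), so |<v, e_j>|^2 = <v, u_j>^2 / <u_j, u_j>.
Coefficients: <v, e_1> = 2/sqrt(3), <v, e_2> = 10/sqrt(24).
Square and sum: Σ |<v, e_j>|^2 = 11/2.
Compute ||v||^2 = v·v = 6.
Deficit = 6 − 11/2 = 1/2 ≥ 0, confirming Bessel's inequality. (The deficit equals ||v − Σ <v,e_j> e_j||^2, the squared distance from v to span{e_j}.)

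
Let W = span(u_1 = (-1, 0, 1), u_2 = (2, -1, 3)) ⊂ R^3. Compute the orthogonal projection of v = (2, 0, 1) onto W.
proj_W(v) = (17/9, -5/9, 8/9)

Set up U = [u_1 | ... | u_2] ∈ R^(3×2). The projector onto W = col(U) is P = U (U^T U)^(-1) U^T.
Compute U^T U =
  [2, 1]
  [1, 14],
and U^T v = (-1, 7).
Solve U^T U · c = U^T v for the coefficients: c = (-7/9, 5/9). The projection is proj_W(v) = U c.
Check: (v - proj_W(v)) · u_1 = 0  (should be 0).
Check: (v - proj_W(v)) · u_2 = 0  (should be 0).
Result: proj_W(v) = (17/9, -5/9, 8/9).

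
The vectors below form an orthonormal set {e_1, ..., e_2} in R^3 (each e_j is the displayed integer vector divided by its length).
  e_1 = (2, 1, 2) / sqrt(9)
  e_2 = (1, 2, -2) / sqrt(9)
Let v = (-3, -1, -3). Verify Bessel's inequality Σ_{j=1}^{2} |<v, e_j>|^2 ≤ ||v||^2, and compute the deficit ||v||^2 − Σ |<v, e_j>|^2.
Σ |<v, e_j>|^2 = 170/9; ||v||^2 = 19; deficit = 1/9

Write each e_j = u_j / sqrt(<u_j, u_j>) where u_j is the displayed integer vector. Then <v, e_j> = <v, u_j> / sqrt(<u_j, u_j>), so |<v, e_j>|^2 = <v, u_j>^2 / <u_j, u_j>.
Coefficients: <v, e_1> = -13/sqrt(9), <v, e_2> = 1/sqrt(9).
Square and sum: Σ |<v, e_j>|^2 = 170/9.
Compute ||v||^2 = v·v = 19.
Deficit = 19 − 170/9 = 1/9 ≥ 0, confirming Bessel's inequality. (The deficit equals ||v − Σ <v,e_j> e_j||^2, the squared distance from v to span{e_j}.)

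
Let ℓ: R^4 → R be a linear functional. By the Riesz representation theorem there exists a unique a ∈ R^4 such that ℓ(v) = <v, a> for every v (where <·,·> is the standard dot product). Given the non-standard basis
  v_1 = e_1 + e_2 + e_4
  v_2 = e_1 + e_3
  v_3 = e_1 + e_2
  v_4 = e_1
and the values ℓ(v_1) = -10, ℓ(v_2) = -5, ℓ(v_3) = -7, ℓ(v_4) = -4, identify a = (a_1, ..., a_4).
a = (-4, -3, -1, -3)

Write a = (a_1, ..., a_4) in the standard basis. For each basis vector v_i, ℓ(v_i) = <v_i, a> is a linear equation in the a_j's. Collect the n equations into a matrix system V a = ℓ, where row i of V is v_i (expressed in the standard basis). Since V is invertible (lower-triangular with 1s on the diagonal, up to permutation), solve by back-substitution:
  V =
[[1, 1, 0, 1],
 [1, 0, 1, 0],
 [1, 1, 0, 0],
 [1, 0, 0, 0]]
  V a = (-10, -5, -7, -4)
Solving gives a = (-4, -3, -1, -3).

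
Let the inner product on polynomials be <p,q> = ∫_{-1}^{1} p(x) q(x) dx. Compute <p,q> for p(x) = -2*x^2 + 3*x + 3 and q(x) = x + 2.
<p,q> = 34/3

Expand the product: p(x)·q(x) = -2*x^3 - x^2 + 9*x + 6.
∫_{-1}^{1} of each monomial x^k gives [2/(k+1) if k even, 0 if k odd]. Integrating term-by-term (or equivalently evaluating the antiderivative F(x) = -x^4/2 - x^3/3 + 9*x^2/2 + 6*x at the endpoints):
  F(1) − F(−1) = 29/3 − (-5/3) = 34/3.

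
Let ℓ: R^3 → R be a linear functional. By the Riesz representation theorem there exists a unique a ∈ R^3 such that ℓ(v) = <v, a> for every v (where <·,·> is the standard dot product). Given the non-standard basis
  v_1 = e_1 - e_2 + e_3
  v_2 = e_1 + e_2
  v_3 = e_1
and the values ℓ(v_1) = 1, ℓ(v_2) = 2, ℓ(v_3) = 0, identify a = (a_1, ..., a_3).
a = (0, 2, 3)

Write a = (a_1, ..., a_3) in the standard basis. For each basis vector v_i, ℓ(v_i) = <v_i, a> is a linear equation in the a_j's. Collect the n equations into a matrix system V a = ℓ, where row i of V is v_i (expressed in the standard basis). Since V is invertible (lower-triangular with 1s on the diagonal, up to permutation), solve by back-substitution:
  V =
[[1, -1, 1],
 [1, 1, 0],
 [1, 0, 0]]
  V a = (1, 2, 0)
Solving gives a = (0, 2, 3).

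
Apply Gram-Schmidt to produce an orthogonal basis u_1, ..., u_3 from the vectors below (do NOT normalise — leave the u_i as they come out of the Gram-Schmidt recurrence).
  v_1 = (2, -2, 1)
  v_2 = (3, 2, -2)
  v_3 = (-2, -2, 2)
Orthogonal basis:
  u_1 = (2, -2, 1)
  u_2 = (3, 2, -2)
  u_3 = (4/153, 14/153, 20/153)

Apply the Gram-Schmidt recurrence
  u_1 = v_1
  u_i = v_i − Σ_{j<i} ((v_i · u_j) / (u_j · u_j)) · u_j.

Step by step this gives:
  u_1 = (2, -2, 1)
  u_2 = (3, 2, -2)
  u_3 = (4/153, 14/153, 20/153)

Orthogonality check:
  u_2 · u_1 = 0 (should be 0)
  u_3 · u_1 = 0 (should be 0)
  u_3 · u_2 = 0 (should be 0)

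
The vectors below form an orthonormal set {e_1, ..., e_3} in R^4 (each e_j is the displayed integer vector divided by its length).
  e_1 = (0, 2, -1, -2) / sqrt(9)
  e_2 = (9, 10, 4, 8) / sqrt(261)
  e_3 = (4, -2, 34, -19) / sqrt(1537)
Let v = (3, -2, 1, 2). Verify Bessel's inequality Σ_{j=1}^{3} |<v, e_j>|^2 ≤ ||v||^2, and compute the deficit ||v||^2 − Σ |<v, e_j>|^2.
Σ |<v, e_j>|^2 = 630/53; ||v||^2 = 18; deficit = 324/53

Write each e_j = u_j / sqrt(<u_j, u_j>) where u_j is the displayed integer vector. Then <v, e_j> = <v, u_j> / sqrt(<u_j, u_j>), so |<v, e_j>|^2 = <v, u_j>^2 / <u_j, u_j>.
Coefficients: <v, e_1> = -9/sqrt(9), <v, e_2> = 27/sqrt(261), <v, e_3> = 12/sqrt(1537).
Square and sum: Σ |<v, e_j>|^2 = 630/53.
Compute ||v||^2 = v·v = 18.
Deficit = 18 − 630/53 = 324/53 ≥ 0, confirming Bessel's inequality. (The deficit equals ||v − Σ <v,e_j> e_j||^2, the squared distance from v to span{e_j}.)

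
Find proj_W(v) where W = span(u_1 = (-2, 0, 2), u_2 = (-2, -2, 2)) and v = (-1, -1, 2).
proj_W(v) = (-3/2, -1, 3/2)

Set up U = [u_1 | ... | u_2] ∈ R^(3×2). The projector onto W = col(U) is P = U (U^T U)^(-1) U^T.
Compute U^T U =
  [8, 8]
  [8, 12],
and U^T v = (6, 8).
Solve U^T U · c = U^T v for the coefficients: c = (1/4, 1/2). The projection is proj_W(v) = U c.
Check: (v - proj_W(v)) · u_1 = 0  (should be 0).
Check: (v - proj_W(v)) · u_2 = 0  (should be 0).
Result: proj_W(v) = (-3/2, -1, 3/2).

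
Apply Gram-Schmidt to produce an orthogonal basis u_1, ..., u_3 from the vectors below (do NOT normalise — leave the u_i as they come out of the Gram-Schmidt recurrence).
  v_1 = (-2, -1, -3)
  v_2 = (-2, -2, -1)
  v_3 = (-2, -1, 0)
Orthogonal basis:
  u_1 = (-2, -1, -3)
  u_2 = (-5/7, -19/14, 13/14)
  u_3 = (-2/3, 8/15, 4/15)

Apply the Gram-Schmidt recurrence
  u_1 = v_1
  u_i = v_i − Σ_{j<i} ((v_i · u_j) / (u_j · u_j)) · u_j.

Step by step this gives:
  u_1 = (-2, -1, -3)
  u_2 = (-5/7, -19/14, 13/14)
  u_3 = (-2/3, 8/15, 4/15)

Orthogonality check:
  u_2 · u_1 = 0 (should be 0)
  u_3 · u_1 = 0 (should be 0)
  u_3 · u_2 = 0 (should be 0)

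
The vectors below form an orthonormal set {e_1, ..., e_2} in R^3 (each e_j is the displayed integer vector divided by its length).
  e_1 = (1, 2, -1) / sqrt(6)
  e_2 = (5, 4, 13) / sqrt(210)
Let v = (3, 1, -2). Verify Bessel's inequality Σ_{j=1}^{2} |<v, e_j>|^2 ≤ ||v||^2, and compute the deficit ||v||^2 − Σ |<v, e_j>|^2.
Σ |<v, e_j>|^2 = 42/5; ||v||^2 = 14; deficit = 28/5

Write each e_j = u_j / sqrt(<u_j, u_j>) where u_j is the displayed integer vector. Then <v, e_j> = <v, u_j> / sqrt(<u_j, u_j>), so |<v, e_j>|^2 = <v, u_j>^2 / <u_j, u_j>.
Coefficients: <v, e_1> = 7/sqrt(6), <v, e_2> = -7/sqrt(210).
Square and sum: Σ |<v, e_j>|^2 = 42/5.
Compute ||v||^2 = v·v = 14.
Deficit = 14 − 42/5 = 28/5 ≥ 0, confirming Bessel's inequality. (The deficit equals ||v − Σ <v,e_j> e_j||^2, the squared distance from v to span{e_j}.)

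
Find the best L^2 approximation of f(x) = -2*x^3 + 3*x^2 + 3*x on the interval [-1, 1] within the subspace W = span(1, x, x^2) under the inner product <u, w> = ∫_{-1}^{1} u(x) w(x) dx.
g(x) = 3*x^2 + 9*x/5

The best approximation g ∈ W is the orthogonal projection of f onto W. Writing g = a_0 + a_1 x + a_2 x^2, the coefficients solve the normal equations G · a = b where
  G_{ij} = <φ_i, φ_j> and b_i = <f, φ_i>, with φ_0 = 1, φ_1 = x, φ_2 = x^2.
G =
  [2, 0, 2/3]
  [0, 2/3, 0]
  [2/3, 0, 2/5],
b = (2, 6/5, 6/5).
Solving gives a_0 = 0, a_1 = 9/5, a_2 = 3, so
  g(x) = 3*x^2 + 9*x/5.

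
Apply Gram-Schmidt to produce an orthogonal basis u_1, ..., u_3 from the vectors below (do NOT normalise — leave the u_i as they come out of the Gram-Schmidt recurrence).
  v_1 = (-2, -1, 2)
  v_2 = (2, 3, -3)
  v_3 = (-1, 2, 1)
Orthogonal basis:
  u_1 = (-2, -1, 2)
  u_2 = (-8/9, 14/9, -1/9)
  u_3 = (15/29, 10/29, 20/29)

Apply the Gram-Schmidt recurrence
  u_1 = v_1
  u_i = v_i − Σ_{j<i} ((v_i · u_j) / (u_j · u_j)) · u_j.

Step by step this gives:
  u_1 = (-2, -1, 2)
  u_2 = (-8/9, 14/9, -1/9)
  u_3 = (15/29, 10/29, 20/29)

Orthogonality check:
  u_2 · u_1 = 0 (should be 0)
  u_3 · u_1 = 0 (should be 0)
  u_3 · u_2 = 0 (should be 0)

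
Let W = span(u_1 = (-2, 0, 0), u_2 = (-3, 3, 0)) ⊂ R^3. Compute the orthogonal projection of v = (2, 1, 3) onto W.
proj_W(v) = (2, 1, 0)

Set up U = [u_1 | ... | u_2] ∈ R^(3×2). The projector onto W = col(U) is P = U (U^T U)^(-1) U^T.
Compute U^T U =
  [4, 6]
  [6, 18],
and U^T v = (-4, -3).
Solve U^T U · c = U^T v for the coefficients: c = (-3/2, 1/3). The projection is proj_W(v) = U c.
Check: (v - proj_W(v)) · u_1 = 0  (should be 0).
Check: (v - proj_W(v)) · u_2 = 0  (should be 0).
Result: proj_W(v) = (2, 1, 0).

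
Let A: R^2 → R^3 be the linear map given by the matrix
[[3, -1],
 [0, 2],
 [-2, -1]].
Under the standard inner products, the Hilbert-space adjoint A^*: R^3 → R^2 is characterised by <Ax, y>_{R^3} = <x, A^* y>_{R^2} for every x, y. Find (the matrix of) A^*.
A^* = A^T =
[[3, 0, -2],
 [-1, 2, -1]]

For real matrices with standard dot products, the defining identity <Ax, y> = <x, A^* y> gives (Ax)^T y = x^T (A^*) y, i.e. x^T A^T y = x^T (A^*) y. Since this holds for all x, y, we must have A^* = A^T. Therefore
A^* =
[[3, 0, -2],
 [-1, 2, -1]].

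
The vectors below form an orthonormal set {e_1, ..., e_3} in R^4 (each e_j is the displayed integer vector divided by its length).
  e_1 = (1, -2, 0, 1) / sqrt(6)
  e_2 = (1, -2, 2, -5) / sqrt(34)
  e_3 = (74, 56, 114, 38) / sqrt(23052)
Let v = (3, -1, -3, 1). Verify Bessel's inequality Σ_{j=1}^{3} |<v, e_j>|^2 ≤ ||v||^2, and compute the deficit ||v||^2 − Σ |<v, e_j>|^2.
Σ |<v, e_j>|^2 = 891/113; ||v||^2 = 20; deficit = 1369/113

Write each e_j = u_j / sqrt(<u_j, u_j>) where u_j is the displayed integer vector. Then <v, e_j> = <v, u_j> / sqrt(<u_j, u_j>), so |<v, e_j>|^2 = <v, u_j>^2 / <u_j, u_j>.
Coefficients: <v, e_1> = 6/sqrt(6), <v, e_2> = -6/sqrt(34), <v, e_3> = -138/sqrt(23052).
Square and sum: Σ |<v, e_j>|^2 = 891/113.
Compute ||v||^2 = v·v = 20.
Deficit = 20 − 891/113 = 1369/113 ≥ 0, confirming Bessel's inequality. (The deficit equals ||v − Σ <v,e_j> e_j||^2, the squared distance from v to span{e_j}.)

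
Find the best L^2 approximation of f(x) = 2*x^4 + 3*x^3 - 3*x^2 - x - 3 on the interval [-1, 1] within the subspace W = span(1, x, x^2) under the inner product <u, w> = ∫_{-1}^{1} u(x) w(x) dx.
g(x) = -9*x^2/7 + 4*x/5 - 111/35

The best approximation g ∈ W is the orthogonal projection of f onto W. Writing g = a_0 + a_1 x + a_2 x^2, the coefficients solve the normal equations G · a = b where
  G_{ij} = <φ_i, φ_j> and b_i = <f, φ_i>, with φ_0 = 1, φ_1 = x, φ_2 = x^2.
G =
  [2, 0, 2/3]
  [0, 2/3, 0]
  [2/3, 0, 2/5],
b = (-36/5, 8/15, -92/35).
Solving gives a_0 = -111/35, a_1 = 4/5, a_2 = -9/7, so
  g(x) = -9*x^2/7 + 4*x/5 - 111/35.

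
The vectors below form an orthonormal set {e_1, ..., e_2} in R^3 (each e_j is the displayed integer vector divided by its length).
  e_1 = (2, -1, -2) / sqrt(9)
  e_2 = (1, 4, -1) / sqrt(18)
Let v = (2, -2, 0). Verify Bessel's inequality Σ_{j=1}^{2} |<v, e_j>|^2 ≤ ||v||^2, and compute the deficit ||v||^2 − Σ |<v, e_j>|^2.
Σ |<v, e_j>|^2 = 6; ||v||^2 = 8; deficit = 2

Write each e_j = u_j / sqrt(<u_j, u_j>) where u_j is the displayed integer vector. Then <v, e_j> = <v, u_j> / sqrt(<u_j, u_j>), so |<v, e_j>|^2 = <v, u_j>^2 / <u_j, u_j>.
Coefficients: <v, e_1> = 6/sqrt(9), <v, e_2> = -6/sqrt(18).
Square and sum: Σ |<v, e_j>|^2 = 6.
Compute ||v||^2 = v·v = 8.
Deficit = 8 − 6 = 2 ≥ 0, confirming Bessel's inequality. (The deficit equals ||v − Σ <v,e_j> e_j||^2, the squared distance from v to span{e_j}.)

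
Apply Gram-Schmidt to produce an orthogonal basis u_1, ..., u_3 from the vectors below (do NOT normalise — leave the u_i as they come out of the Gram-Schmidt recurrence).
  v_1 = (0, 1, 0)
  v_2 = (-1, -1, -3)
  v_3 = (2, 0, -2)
Orthogonal basis:
  u_1 = (0, 1, 0)
  u_2 = (-1, 0, -3)
  u_3 = (12/5, 0, -4/5)

Apply the Gram-Schmidt recurrence
  u_1 = v_1
  u_i = v_i − Σ_{j<i} ((v_i · u_j) / (u_j · u_j)) · u_j.

Step by step this gives:
  u_1 = (0, 1, 0)
  u_2 = (-1, 0, -3)
  u_3 = (12/5, 0, -4/5)

Orthogonality check:
  u_2 · u_1 = 0 (should be 0)
  u_3 · u_1 = 0 (should be 0)
  u_3 · u_2 = 0 (should be 0)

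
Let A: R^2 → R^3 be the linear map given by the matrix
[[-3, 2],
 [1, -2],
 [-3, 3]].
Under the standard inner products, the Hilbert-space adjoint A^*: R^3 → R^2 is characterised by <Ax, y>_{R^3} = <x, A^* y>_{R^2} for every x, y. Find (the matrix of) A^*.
A^* = A^T =
[[-3, 1, -3],
 [2, -2, 3]]

For real matrices with standard dot products, the defining identity <Ax, y> = <x, A^* y> gives (Ax)^T y = x^T (A^*) y, i.e. x^T A^T y = x^T (A^*) y. Since this holds for all x, y, we must have A^* = A^T. Therefore
A^* =
[[-3, 1, -3],
 [2, -2, 3]].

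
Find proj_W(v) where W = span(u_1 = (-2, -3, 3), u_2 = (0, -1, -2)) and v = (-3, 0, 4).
proj_W(v) = (-132/101, -76/101, 442/101)

Set up U = [u_1 | ... | u_2] ∈ R^(3×2). The projector onto W = col(U) is P = U (U^T U)^(-1) U^T.
Compute U^T U =
  [22, -3]
  [-3, 5],
and U^T v = (18, -8).
Solve U^T U · c = U^T v for the coefficients: c = (66/101, -122/101). The projection is proj_W(v) = U c.
Check: (v - proj_W(v)) · u_1 = 0  (should be 0).
Check: (v - proj_W(v)) · u_2 = 0  (should be 0).
Result: proj_W(v) = (-132/101, -76/101, 442/101).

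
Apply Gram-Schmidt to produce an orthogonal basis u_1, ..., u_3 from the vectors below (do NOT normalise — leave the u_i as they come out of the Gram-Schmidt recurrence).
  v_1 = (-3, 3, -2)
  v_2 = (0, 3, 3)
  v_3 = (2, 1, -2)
Orthogonal basis:
  u_1 = (-3, 3, -2)
  u_2 = (9/22, 57/22, 36/11)
  u_3 = (95/43, 57/43, -57/43)

Apply the Gram-Schmidt recurrence
  u_1 = v_1
  u_i = v_i − Σ_{j<i} ((v_i · u_j) / (u_j · u_j)) · u_j.

Step by step this gives:
  u_1 = (-3, 3, -2)
  u_2 = (9/22, 57/22, 36/11)
  u_3 = (95/43, 57/43, -57/43)

Orthogonality check:
  u_2 · u_1 = 0 (should be 0)
  u_3 · u_1 = 0 (should be 0)
  u_3 · u_2 = 0 (should be 0)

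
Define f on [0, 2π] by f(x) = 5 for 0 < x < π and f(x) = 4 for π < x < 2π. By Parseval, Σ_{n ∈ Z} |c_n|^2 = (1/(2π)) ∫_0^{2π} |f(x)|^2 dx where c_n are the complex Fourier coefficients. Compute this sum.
Σ |c_n|^2 = 41/2

Parseval equates the L^2 energy of f (normalised by 1/(2π)) with the ℓ^2 sum of its Fourier coefficients: (1/(2π)) ∫_0^{2π} |f|^2 = Σ |c_n|^2.
Compute the left side: (1/(2π)) [∫_0^π 5^2 dx + ∫_π^{2π} 4^2 dx] = (1/(2π)) · (25π + 16π) = (25 + 16)/2 = 41/2.
So Σ_{n ∈ Z} |c_n|^2 = 41/2.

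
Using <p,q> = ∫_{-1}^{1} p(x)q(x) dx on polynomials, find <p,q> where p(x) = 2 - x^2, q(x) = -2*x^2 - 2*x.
<p,q> = -28/15

Expand the product: p(x)·q(x) = 2*x^4 + 2*x^3 - 4*x^2 - 4*x.
∫_{-1}^{1} of each monomial x^k gives [2/(k+1) if k even, 0 if k odd]. Integrating term-by-term (or equivalently evaluating the antiderivative F(x) = 2*x^5/5 + x^4/2 - 4*x^3/3 - 2*x^2 at the endpoints):
  F(1) − F(−1) = -73/30 − (-17/30) = -28/15.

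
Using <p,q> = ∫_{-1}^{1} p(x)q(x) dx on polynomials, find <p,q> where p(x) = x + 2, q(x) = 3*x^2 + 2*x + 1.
<p,q> = 28/3

Expand the product: p(x)·q(x) = 3*x^3 + 8*x^2 + 5*x + 2.
∫_{-1}^{1} of each monomial x^k gives [2/(k+1) if k even, 0 if k odd]. Integrating term-by-term (or equivalently evaluating the antiderivative F(x) = 3*x^4/4 + 8*x^3/3 + 5*x^2/2 + 2*x at the endpoints):
  F(1) − F(−1) = 95/12 − (-17/12) = 28/3.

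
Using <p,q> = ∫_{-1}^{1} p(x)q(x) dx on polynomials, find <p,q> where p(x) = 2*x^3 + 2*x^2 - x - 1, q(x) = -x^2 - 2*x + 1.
<p,q> = -16/15

Expand the product: p(x)·q(x) = -2*x^5 - 6*x^4 - x^3 + 5*x^2 + x - 1.
∫_{-1}^{1} of each monomial x^k gives [2/(k+1) if k even, 0 if k odd]. Integrating term-by-term (or equivalently evaluating the antiderivative F(x) = -x^6/3 - 6*x^5/5 - x^4/4 + 5*x^3/3 + x^2/2 - x at the endpoints):
  F(1) − F(−1) = -37/60 − (9/20) = -16/15.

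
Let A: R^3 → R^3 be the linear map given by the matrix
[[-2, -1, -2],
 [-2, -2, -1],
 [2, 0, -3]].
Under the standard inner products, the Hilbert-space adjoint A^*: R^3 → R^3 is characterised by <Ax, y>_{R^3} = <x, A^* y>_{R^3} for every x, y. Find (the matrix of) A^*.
A^* = A^T =
[[-2, -2, 2],
 [-1, -2, 0],
 [-2, -1, -3]]

For real matrices with standard dot products, the defining identity <Ax, y> = <x, A^* y> gives (Ax)^T y = x^T (A^*) y, i.e. x^T A^T y = x^T (A^*) y. Since this holds for all x, y, we must have A^* = A^T. Therefore
A^* =
[[-2, -2, 2],
 [-1, -2, 0],
 [-2, -1, -3]].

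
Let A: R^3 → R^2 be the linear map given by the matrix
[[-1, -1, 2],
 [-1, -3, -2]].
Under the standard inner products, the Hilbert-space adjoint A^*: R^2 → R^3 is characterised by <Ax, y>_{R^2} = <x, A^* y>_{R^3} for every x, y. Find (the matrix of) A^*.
A^* = A^T =
[[-1, -1],
 [-1, -3],
 [2, -2]]

For real matrices with standard dot products, the defining identity <Ax, y> = <x, A^* y> gives (Ax)^T y = x^T (A^*) y, i.e. x^T A^T y = x^T (A^*) y. Since this holds for all x, y, we must have A^* = A^T. Therefore
A^* =
[[-1, -1],
 [-1, -3],
 [2, -2]].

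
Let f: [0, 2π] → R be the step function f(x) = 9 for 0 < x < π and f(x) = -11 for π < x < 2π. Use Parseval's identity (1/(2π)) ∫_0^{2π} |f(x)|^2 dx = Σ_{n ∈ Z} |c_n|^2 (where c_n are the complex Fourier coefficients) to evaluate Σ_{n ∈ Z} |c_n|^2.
Σ |c_n|^2 = 101

Parseval equates the L^2 energy of f (normalised by 1/(2π)) with the ℓ^2 sum of its Fourier coefficients: (1/(2π)) ∫_0^{2π} |f|^2 = Σ |c_n|^2.
Compute the left side: (1/(2π)) [∫_0^π 9^2 dx + ∫_π^{2π} (-11)^2 dx] = (1/(2π)) · (81π + 121π) = (81 + 121)/2 = 101.
So Σ_{n ∈ Z} |c_n|^2 = 101.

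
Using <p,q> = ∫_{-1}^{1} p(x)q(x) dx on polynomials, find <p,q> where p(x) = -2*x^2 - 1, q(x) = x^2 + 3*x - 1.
<p,q> = 28/15

Expand the product: p(x)·q(x) = -2*x^4 - 6*x^3 + x^2 - 3*x + 1.
∫_{-1}^{1} of each monomial x^k gives [2/(k+1) if k even, 0 if k odd]. Integrating term-by-term (or equivalently evaluating the antiderivative F(x) = -2*x^5/5 - 3*x^4/2 + x^3/3 - 3*x^2/2 + x at the endpoints):
  F(1) − F(−1) = -31/15 − (-59/15) = 28/15.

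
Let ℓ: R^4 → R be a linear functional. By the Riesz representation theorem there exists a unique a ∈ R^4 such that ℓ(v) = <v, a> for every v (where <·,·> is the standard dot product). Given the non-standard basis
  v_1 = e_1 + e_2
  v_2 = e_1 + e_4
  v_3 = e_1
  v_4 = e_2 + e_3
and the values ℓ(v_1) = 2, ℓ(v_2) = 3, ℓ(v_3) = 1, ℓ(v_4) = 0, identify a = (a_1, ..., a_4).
a = (1, 1, -1, 2)

Write a = (a_1, ..., a_4) in the standard basis. For each basis vector v_i, ℓ(v_i) = <v_i, a> is a linear equation in the a_j's. Collect the n equations into a matrix system V a = ℓ, where row i of V is v_i (expressed in the standard basis). Since V is invertible (lower-triangular with 1s on the diagonal, up to permutation), solve by back-substitution:
  V =
[[1, 1, 0, 0],
 [1, 0, 0, 1],
 [1, 0, 0, 0],
 [0, 1, 1, 0]]
  V a = (2, 3, 1, 0)
Solving gives a = (1, 1, -1, 2).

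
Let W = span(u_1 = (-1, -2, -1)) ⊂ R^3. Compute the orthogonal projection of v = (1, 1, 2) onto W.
proj_W(v) = (5/6, 5/3, 5/6)

Set up U = [u_1 | ... | u_1] ∈ R^(3×1). The projector onto W = col(U) is P = U (U^T U)^(-1) U^T.
Compute U^T U =
  [6],
and U^T v = (-5).
Solve U^T U · c = U^T v for the coefficients: c = (-5/6). The projection is proj_W(v) = U c.
Check: (v - proj_W(v)) · u_1 = 0  (should be 0).
Result: proj_W(v) = (5/6, 5/3, 5/6).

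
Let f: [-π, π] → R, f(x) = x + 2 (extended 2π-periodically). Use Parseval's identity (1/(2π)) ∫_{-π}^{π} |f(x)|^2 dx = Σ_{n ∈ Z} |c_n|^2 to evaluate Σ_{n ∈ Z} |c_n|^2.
Σ |c_n|^2 = π^2/3 + 4

Expand and integrate term by term over [-π, π]:
  ∫ (x)^2 dx = 1·(2π^3/3); ∫ 2·1·(2)·x dx = 0 (odd integrand); ∫ 2^2 dx = 4·2π.
So (1/(2π)) ∫_{-π}^{π} (x + 2)^2 dx = 1π^2/3 + 4 = π^2/3 + 4.
Parseval ⇒ Σ |c_n|^2 = π^2/3 + 4.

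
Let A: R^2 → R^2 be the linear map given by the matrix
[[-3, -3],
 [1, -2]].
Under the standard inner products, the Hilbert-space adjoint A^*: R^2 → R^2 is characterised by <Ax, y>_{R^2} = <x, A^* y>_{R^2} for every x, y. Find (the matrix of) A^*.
A^* = A^T =
[[-3, 1],
 [-3, -2]]

For real matrices with standard dot products, the defining identity <Ax, y> = <x, A^* y> gives (Ax)^T y = x^T (A^*) y, i.e. x^T A^T y = x^T (A^*) y. Since this holds for all x, y, we must have A^* = A^T. Therefore
A^* =
[[-3, 1],
 [-3, -2]].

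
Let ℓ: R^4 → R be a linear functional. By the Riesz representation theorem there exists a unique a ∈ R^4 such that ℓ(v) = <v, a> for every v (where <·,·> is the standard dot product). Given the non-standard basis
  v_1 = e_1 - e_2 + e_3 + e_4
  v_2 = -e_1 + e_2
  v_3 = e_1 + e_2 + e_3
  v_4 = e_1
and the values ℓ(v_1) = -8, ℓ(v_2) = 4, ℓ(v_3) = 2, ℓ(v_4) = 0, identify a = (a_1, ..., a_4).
a = (0, 4, -2, -2)

Write a = (a_1, ..., a_4) in the standard basis. For each basis vector v_i, ℓ(v_i) = <v_i, a> is a linear equation in the a_j's. Collect the n equations into a matrix system V a = ℓ, where row i of V is v_i (expressed in the standard basis). Since V is invertible (lower-triangular with 1s on the diagonal, up to permutation), solve by back-substitution:
  V =
[[1, -1, 1, 1],
 [-1, 1, 0, 0],
 [1, 1, 1, 0],
 [1, 0, 0, 0]]
  V a = (-8, 4, 2, 0)
Solving gives a = (0, 4, -2, -2).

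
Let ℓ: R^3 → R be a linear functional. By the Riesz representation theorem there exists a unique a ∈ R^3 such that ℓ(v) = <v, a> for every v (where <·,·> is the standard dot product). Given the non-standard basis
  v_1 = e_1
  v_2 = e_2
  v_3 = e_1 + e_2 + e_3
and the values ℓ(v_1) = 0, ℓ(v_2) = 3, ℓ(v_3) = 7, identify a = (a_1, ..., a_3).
a = (0, 3, 4)

Write a = (a_1, ..., a_3) in the standard basis. For each basis vector v_i, ℓ(v_i) = <v_i, a> is a linear equation in the a_j's. Collect the n equations into a matrix system V a = ℓ, where row i of V is v_i (expressed in the standard basis). Since V is invertible (lower-triangular with 1s on the diagonal, up to permutation), solve by back-substitution:
  V =
[[1, 0, 0],
 [0, 1, 0],
 [1, 1, 1]]
  V a = (0, 3, 7)
Solving gives a = (0, 3, 4).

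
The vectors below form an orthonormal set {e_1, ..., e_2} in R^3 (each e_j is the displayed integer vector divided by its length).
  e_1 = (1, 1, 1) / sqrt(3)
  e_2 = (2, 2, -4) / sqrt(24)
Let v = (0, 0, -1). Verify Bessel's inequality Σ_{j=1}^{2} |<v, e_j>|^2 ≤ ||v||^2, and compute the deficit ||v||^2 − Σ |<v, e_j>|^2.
Σ |<v, e_j>|^2 = 1; ||v||^2 = 1; deficit = 0

Write each e_j = u_j / sqrt(<u_j, u_j>) where u_j is the displayed integer vector. Then <v, e_j> = <v, u_j> / sqrt(<u_j, u_j>), so |<v, e_j>|^2 = <v, u_j>^2 / <u_j, u_j>.
Coefficients: <v, e_1> = -1/sqrt(3), <v, e_2> = 4/sqrt(24).
Square and sum: Σ |<v, e_j>|^2 = 1.
Compute ||v||^2 = v·v = 1.
Deficit = 1 − 1 = 0 ≥ 0, confirming Bessel's inequality. (The deficit equals ||v − Σ <v,e_j> e_j||^2, the squared distance from v to span{e_j}.)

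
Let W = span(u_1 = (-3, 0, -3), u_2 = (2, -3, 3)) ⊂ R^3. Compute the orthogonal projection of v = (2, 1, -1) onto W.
proj_W(v) = (14/19, 27/19, 5/19)

Set up U = [u_1 | ... | u_2] ∈ R^(3×2). The projector onto W = col(U) is P = U (U^T U)^(-1) U^T.
Compute U^T U =
  [18, -15]
  [-15, 22],
and U^T v = (-3, -2).
Solve U^T U · c = U^T v for the coefficients: c = (-32/57, -9/19). The projection is proj_W(v) = U c.
Check: (v - proj_W(v)) · u_1 = 0  (should be 0).
Check: (v - proj_W(v)) · u_2 = 0  (should be 0).
Result: proj_W(v) = (14/19, 27/19, 5/19).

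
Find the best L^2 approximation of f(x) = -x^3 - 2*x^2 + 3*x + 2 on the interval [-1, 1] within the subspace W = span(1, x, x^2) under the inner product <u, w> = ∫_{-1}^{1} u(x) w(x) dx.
g(x) = -2*x^2 + 12*x/5 + 2

The best approximation g ∈ W is the orthogonal projection of f onto W. Writing g = a_0 + a_1 x + a_2 x^2, the coefficients solve the normal equations G · a = b where
  G_{ij} = <φ_i, φ_j> and b_i = <f, φ_i>, with φ_0 = 1, φ_1 = x, φ_2 = x^2.
G =
  [2, 0, 2/3]
  [0, 2/3, 0]
  [2/3, 0, 2/5],
b = (8/3, 8/5, 8/15).
Solving gives a_0 = 2, a_1 = 12/5, a_2 = -2, so
  g(x) = -2*x^2 + 12*x/5 + 2.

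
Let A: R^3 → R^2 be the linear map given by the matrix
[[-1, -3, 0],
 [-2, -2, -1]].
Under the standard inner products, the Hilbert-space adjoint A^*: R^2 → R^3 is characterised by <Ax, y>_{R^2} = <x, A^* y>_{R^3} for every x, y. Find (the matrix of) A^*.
A^* = A^T =
[[-1, -2],
 [-3, -2],
 [0, -1]]

For real matrices with standard dot products, the defining identity <Ax, y> = <x, A^* y> gives (Ax)^T y = x^T (A^*) y, i.e. x^T A^T y = x^T (A^*) y. Since this holds for all x, y, we must have A^* = A^T. Therefore
A^* =
[[-1, -2],
 [-3, -2],
 [0, -1]].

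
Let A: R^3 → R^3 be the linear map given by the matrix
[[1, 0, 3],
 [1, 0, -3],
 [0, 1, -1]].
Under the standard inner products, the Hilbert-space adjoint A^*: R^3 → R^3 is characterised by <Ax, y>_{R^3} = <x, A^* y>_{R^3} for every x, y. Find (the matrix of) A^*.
A^* = A^T =
[[1, 1, 0],
 [0, 0, 1],
 [3, -3, -1]]

For real matrices with standard dot products, the defining identity <Ax, y> = <x, A^* y> gives (Ax)^T y = x^T (A^*) y, i.e. x^T A^T y = x^T (A^*) y. Since this holds for all x, y, we must have A^* = A^T. Therefore
A^* =
[[1, 1, 0],
 [0, 0, 1],
 [3, -3, -1]].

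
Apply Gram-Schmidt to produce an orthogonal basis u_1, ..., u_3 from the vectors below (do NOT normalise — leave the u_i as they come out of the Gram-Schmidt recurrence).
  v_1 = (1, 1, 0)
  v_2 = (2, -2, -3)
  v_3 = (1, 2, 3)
Orthogonal basis:
  u_1 = (1, 1, 0)
  u_2 = (2, -2, -3)
  u_3 = (27/34, -27/34, 18/17)

Apply the Gram-Schmidt recurrence
  u_1 = v_1
  u_i = v_i − Σ_{j<i} ((v_i · u_j) / (u_j · u_j)) · u_j.

Step by step this gives:
  u_1 = (1, 1, 0)
  u_2 = (2, -2, -3)
  u_3 = (27/34, -27/34, 18/17)

Orthogonality check:
  u_2 · u_1 = 0 (should be 0)
  u_3 · u_1 = 0 (should be 0)
  u_3 · u_2 = 0 (should be 0)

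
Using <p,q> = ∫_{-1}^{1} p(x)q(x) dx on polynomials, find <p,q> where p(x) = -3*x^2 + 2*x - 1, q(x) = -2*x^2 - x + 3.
<p,q> = -48/5

Expand the product: p(x)·q(x) = 6*x^4 - x^3 - 9*x^2 + 7*x - 3.
∫_{-1}^{1} of each monomial x^k gives [2/(k+1) if k even, 0 if k odd]. Integrating term-by-term (or equivalently evaluating the antiderivative F(x) = 6*x^5/5 - x^4/4 - 3*x^3 + 7*x^2/2 - 3*x at the endpoints):
  F(1) − F(−1) = -31/20 − (161/20) = -48/5.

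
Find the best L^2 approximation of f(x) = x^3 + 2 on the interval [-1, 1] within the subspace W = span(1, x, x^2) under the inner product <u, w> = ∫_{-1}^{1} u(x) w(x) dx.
g(x) = 3*x/5 + 2

The best approximation g ∈ W is the orthogonal projection of f onto W. Writing g = a_0 + a_1 x + a_2 x^2, the coefficients solve the normal equations G · a = b where
  G_{ij} = <φ_i, φ_j> and b_i = <f, φ_i>, with φ_0 = 1, φ_1 = x, φ_2 = x^2.
G =
  [2, 0, 2/3]
  [0, 2/3, 0]
  [2/3, 0, 2/5],
b = (4, 2/5, 4/3).
Solving gives a_0 = 2, a_1 = 3/5, a_2 = 0, so
  g(x) = 3*x/5 + 2.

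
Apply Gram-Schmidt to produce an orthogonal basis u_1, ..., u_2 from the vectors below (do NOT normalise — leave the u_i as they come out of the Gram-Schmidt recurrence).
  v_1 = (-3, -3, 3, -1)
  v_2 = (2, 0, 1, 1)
Orthogonal basis:
  u_1 = (-3, -3, 3, -1)
  u_2 = (11/7, -3/7, 10/7, 6/7)

Apply the Gram-Schmidt recurrence
  u_1 = v_1
  u_i = v_i − Σ_{j<i} ((v_i · u_j) / (u_j · u_j)) · u_j.

Step by step this gives:
  u_1 = (-3, -3, 3, -1)
  u_2 = (11/7, -3/7, 10/7, 6/7)

Orthogonality check:
  u_2 · u_1 = 0 (should be 0)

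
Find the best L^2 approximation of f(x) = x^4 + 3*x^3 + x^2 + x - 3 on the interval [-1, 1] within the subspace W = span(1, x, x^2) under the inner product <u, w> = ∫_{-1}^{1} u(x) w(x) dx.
g(x) = 13*x^2/7 + 14*x/5 - 108/35

The best approximation g ∈ W is the orthogonal projection of f onto W. Writing g = a_0 + a_1 x + a_2 x^2, the coefficients solve the normal equations G · a = b where
  G_{ij} = <φ_i, φ_j> and b_i = <f, φ_i>, with φ_0 = 1, φ_1 = x, φ_2 = x^2.
G =
  [2, 0, 2/3]
  [0, 2/3, 0]
  [2/3, 0, 2/5],
b = (-74/15, 28/15, -46/35).
Solving gives a_0 = -108/35, a_1 = 14/5, a_2 = 13/7, so
  g(x) = 13*x^2/7 + 14*x/5 - 108/35.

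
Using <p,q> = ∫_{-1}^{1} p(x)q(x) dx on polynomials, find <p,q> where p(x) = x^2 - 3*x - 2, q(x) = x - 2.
<p,q> = 14/3

Expand the product: p(x)·q(x) = x^3 - 5*x^2 + 4*x + 4.
∫_{-1}^{1} of each monomial x^k gives [2/(k+1) if k even, 0 if k odd]. Integrating term-by-term (or equivalently evaluating the antiderivative F(x) = x^4/4 - 5*x^3/3 + 2*x^2 + 4*x at the endpoints):
  F(1) − F(−1) = 55/12 − (-1/12) = 14/3.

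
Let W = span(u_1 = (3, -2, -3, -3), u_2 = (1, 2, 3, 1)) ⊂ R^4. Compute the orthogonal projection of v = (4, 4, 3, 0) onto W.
proj_W(v) = (295/74, 97/37, 291/74, -1/37)

Set up U = [u_1 | ... | u_2] ∈ R^(4×2). The projector onto W = col(U) is P = U (U^T U)^(-1) U^T.
Compute U^T U =
  [31, -13]
  [-13, 15],
and U^T v = (-5, 21).
Solve U^T U · c = U^T v for the coefficients: c = (99/148, 293/148). The projection is proj_W(v) = U c.
Check: (v - proj_W(v)) · u_1 = 0  (should be 0).
Check: (v - proj_W(v)) · u_2 = 0  (should be 0).
Result: proj_W(v) = (295/74, 97/37, 291/74, -1/37).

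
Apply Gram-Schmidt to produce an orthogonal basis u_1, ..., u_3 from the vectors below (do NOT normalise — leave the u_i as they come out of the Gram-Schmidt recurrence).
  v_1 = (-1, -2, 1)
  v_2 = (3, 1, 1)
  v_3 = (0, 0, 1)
Orthogonal basis:
  u_1 = (-1, -2, 1)
  u_2 = (7/3, -1/3, 5/3)
  u_3 = (-3/10, 2/5, 1/2)

Apply the Gram-Schmidt recurrence
  u_1 = v_1
  u_i = v_i − Σ_{j<i} ((v_i · u_j) / (u_j · u_j)) · u_j.

Step by step this gives:
  u_1 = (-1, -2, 1)
  u_2 = (7/3, -1/3, 5/3)
  u_3 = (-3/10, 2/5, 1/2)

Orthogonality check:
  u_2 · u_1 = 0 (should be 0)
  u_3 · u_1 = 0 (should be 0)
  u_3 · u_2 = 0 (should be 0)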